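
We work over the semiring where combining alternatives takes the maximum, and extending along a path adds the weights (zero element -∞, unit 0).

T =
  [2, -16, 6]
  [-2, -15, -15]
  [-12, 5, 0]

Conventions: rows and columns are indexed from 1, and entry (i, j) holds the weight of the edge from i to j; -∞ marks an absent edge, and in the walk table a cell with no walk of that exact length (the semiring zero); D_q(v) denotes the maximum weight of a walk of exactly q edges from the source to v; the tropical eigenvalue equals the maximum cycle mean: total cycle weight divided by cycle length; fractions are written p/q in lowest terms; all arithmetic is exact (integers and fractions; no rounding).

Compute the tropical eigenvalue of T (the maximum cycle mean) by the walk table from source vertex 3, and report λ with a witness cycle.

q=0: [-∞, -∞, 0]
q=1: [-12, 5, 0]
q=2: [3, 5, 0]
q=3: [5, 5, 9]
Optimal cycle mean attained by: cycle 1->3->2->1, total 6 + 5 + (-2), length 3.
Answer: λ = 3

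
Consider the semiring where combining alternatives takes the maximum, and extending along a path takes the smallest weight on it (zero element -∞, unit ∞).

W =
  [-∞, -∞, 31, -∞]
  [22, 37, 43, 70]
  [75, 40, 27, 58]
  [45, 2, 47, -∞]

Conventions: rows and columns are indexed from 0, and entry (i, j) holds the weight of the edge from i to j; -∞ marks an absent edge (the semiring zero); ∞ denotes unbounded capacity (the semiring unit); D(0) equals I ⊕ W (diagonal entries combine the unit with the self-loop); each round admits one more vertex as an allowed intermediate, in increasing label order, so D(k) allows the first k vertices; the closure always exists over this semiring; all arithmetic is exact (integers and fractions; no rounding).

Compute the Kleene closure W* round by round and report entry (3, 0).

D(0):
  [∞, -∞, 31, -∞]
  [22, ∞, 43, 70]
  [75, 40, ∞, 58]
  [45, 2, 47, ∞]
D(1):
  [∞, -∞, 31, -∞]
  [22, ∞, 43, 70]
  [75, 40, ∞, 58]
  [45, 2, 47, ∞]
D(2):
  [∞, -∞, 31, -∞]
  [22, ∞, 43, 70]
  [75, 40, ∞, 58]
  [45, 2, 47, ∞]
D(3):
  [∞, 31, 31, 31]
  [43, ∞, 43, 70]
  [75, 40, ∞, 58]
  [47, 40, 47, ∞]
D(4):
  [∞, 31, 31, 31]
  [47, ∞, 47, 70]
  [75, 40, ∞, 58]
  [47, 40, 47, ∞]
Answer: W*[3][0] = 47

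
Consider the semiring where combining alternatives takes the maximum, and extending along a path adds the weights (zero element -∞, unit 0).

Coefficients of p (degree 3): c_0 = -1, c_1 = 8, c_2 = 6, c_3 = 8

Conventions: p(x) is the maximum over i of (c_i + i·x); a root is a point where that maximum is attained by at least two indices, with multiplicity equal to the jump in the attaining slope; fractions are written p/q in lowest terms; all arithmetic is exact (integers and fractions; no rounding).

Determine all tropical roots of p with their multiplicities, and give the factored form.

hull edge (i=0, c=-1) to (i=1, c=8): slope 9, span 1
hull edge (i=1, c=8) to (i=3, c=8): slope 0, span 2
Factored form: p(x) = 8 ⊗ (x ⊕ (-9)) ⊗ (x ⊕ 0) ⊗ (x ⊕ 0)
Answer: roots = -9 (mult 1), 0 (mult 2)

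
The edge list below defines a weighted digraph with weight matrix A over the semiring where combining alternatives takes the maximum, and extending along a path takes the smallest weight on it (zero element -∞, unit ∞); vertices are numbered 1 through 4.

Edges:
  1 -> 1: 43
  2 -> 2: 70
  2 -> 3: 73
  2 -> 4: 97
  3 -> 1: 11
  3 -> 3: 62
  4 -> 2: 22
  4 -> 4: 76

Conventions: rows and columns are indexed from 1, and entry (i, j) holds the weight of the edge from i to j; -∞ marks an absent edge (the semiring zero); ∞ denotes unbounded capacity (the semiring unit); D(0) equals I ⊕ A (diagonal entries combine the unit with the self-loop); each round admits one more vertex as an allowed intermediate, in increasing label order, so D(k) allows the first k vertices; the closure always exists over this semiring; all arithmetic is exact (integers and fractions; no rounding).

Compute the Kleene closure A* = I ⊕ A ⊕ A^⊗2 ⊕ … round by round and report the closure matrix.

D(0):
  [∞, -∞, -∞, -∞]
  [-∞, ∞, 73, 97]
  [11, -∞, ∞, -∞]
  [-∞, 22, -∞, ∞]
D(1):
  [∞, -∞, -∞, -∞]
  [-∞, ∞, 73, 97]
  [11, -∞, ∞, -∞]
  [-∞, 22, -∞, ∞]
D(2):
  [∞, -∞, -∞, -∞]
  [-∞, ∞, 73, 97]
  [11, -∞, ∞, -∞]
  [-∞, 22, 22, ∞]
D(3):
  [∞, -∞, -∞, -∞]
  [11, ∞, 73, 97]
  [11, -∞, ∞, -∞]
  [11, 22, 22, ∞]
D(4):
  [∞, -∞, -∞, -∞]
  [11, ∞, 73, 97]
  [11, -∞, ∞, -∞]
  [11, 22, 22, ∞]
Answer: A* = [[∞, -∞, -∞, -∞], [11, ∞, 73, 97], [11, -∞, ∞, -∞], [11, 22, 22, ∞]]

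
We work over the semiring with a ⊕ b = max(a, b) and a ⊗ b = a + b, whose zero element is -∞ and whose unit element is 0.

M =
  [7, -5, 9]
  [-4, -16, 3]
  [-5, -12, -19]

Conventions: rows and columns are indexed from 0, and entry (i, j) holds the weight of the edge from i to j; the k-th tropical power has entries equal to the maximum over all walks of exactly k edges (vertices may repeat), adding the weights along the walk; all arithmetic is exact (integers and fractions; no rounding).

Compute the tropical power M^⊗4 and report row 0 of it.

M^⊗2:
  [14, 2, 16]
  [3, -9, 5]
  [2, -10, 4]
M^⊗3:
  [21, 9, 23]
  [10, -2, 12]
  [9, -3, 11]
M^⊗4:
  [28, 16, 30]
  [17, 5, 19]
  [16, 4, 18]
Answer: row 0 of M^⊗4 = [28, 16, 30]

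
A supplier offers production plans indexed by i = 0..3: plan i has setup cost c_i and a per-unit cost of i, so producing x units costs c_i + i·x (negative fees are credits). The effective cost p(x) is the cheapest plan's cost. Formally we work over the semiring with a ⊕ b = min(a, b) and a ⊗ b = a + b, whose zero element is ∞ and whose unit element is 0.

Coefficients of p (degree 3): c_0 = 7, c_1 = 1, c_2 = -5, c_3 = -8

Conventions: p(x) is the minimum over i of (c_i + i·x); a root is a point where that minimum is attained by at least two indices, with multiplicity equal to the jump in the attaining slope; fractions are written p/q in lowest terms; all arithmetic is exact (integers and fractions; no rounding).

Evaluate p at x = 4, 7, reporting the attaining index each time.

p(4) = min(7+0·4=7, 1+1·4=5, -5+2·4=3, -8+3·4=4) = 3 (attained by i=2)
p(7) = min(7+0·7=7, 1+1·7=8, -5+2·7=9, -8+3·7=13) = 7 (attained by i=0)
Answer: p(4) = 3; p(7) = 7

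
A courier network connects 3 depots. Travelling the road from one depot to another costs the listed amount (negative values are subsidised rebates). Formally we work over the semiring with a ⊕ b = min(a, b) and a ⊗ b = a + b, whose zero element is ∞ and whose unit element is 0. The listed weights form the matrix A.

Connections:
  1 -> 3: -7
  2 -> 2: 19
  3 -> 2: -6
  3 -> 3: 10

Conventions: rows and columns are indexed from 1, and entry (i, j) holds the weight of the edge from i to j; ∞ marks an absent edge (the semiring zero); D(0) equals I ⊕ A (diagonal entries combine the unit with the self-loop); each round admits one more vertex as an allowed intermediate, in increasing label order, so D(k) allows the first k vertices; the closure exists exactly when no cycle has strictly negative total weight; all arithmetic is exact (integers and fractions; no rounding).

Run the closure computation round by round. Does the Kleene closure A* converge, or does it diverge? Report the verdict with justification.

D(0):
  [0, ∞, -7]
  [∞, 0, ∞]
  [∞, -6, 0]
D(1):
  [0, ∞, -7]
  [∞, 0, ∞]
  [∞, -6, 0]
D(2):
  [0, ∞, -7]
  [∞, 0, ∞]
  [∞, -6, 0]
D(3):
  [0, -13, -7]
  [∞, 0, ∞]
  [∞, -6, 0]
Key observation: every diagonal entry stays at the unit through all rounds, so no improving cycle exists.
Answer: CONVERGES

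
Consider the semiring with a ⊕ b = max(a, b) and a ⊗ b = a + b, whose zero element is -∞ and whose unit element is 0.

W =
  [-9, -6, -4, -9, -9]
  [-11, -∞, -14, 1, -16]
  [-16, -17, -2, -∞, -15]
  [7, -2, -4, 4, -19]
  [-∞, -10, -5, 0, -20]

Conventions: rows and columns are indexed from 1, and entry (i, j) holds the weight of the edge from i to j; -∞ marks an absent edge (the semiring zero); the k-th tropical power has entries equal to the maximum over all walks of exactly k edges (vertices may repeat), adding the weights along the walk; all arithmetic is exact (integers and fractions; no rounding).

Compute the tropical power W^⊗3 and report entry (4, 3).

W^⊗2:
  [-2, -11, -6, -5, -18]
  [8, -1, -3, 5, -18]
  [-18, -19, -4, -15, -17]
  [11, 2, 3, 8, -2]
  [7, -2, -4, 4, -19]
W^⊗3:
  [2, -7, -6, -1, -11]
  [12, 3, 4, 9, -1]
  [-8, -17, -6, -11, -19]
  [15, 6, 7, 12, 2]
  [11, 2, 3, 8, -2]
Key observation: the optimum is the walk 4->4->1->3, with weight 4 + 7 + (-4) = 7.
Optimal value attained by: walk 4->4->1->3.
Answer: (W^⊗3)[4][3] = 7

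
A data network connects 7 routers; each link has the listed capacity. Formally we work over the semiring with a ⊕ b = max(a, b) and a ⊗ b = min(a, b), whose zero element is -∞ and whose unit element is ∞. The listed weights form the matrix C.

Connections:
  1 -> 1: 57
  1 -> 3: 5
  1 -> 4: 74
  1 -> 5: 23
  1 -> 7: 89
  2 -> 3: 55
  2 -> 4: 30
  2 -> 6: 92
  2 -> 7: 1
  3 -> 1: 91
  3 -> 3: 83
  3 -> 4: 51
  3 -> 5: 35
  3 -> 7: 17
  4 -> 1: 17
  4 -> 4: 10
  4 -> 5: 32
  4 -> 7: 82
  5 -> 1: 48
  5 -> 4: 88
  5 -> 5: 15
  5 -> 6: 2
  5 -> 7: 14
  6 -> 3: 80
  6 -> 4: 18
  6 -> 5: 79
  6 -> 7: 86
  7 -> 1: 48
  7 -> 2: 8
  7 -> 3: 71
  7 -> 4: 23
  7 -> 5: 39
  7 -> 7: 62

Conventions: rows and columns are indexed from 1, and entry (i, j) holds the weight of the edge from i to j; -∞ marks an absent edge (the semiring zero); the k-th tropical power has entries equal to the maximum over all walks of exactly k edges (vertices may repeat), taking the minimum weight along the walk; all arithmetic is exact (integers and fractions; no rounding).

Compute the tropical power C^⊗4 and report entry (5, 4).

C^⊗2:
  [57, 8, 71, 57, 39, 2, 74]
  [55, 1, 80, 51, 79, -∞, 86]
  [83, 8, 83, 74, 35, 2, 89]
  [48, 8, 71, 32, 39, 2, 62]
  [48, 8, 14, 48, 32, 2, 82]
  [80, 8, 80, 79, 39, 2, 62]
  [71, 8, 71, 51, 39, 8, 62]
C^⊗3:
  [71, 8, 71, 57, 39, 8, 62]
  [80, 8, 80, 79, 39, 2, 62]
  [83, 8, 83, 74, 39, 8, 83]
  [71, 8, 71, 51, 39, 8, 62]
  [48, 8, 71, 48, 39, 8, 62]
  [80, 8, 80, 74, 39, 8, 80]
  [71, 8, 71, 71, 39, 8, 71]
C^⊗4:
  [71, 8, 71, 71, 39, 8, 71]
  [80, 8, 80, 74, 39, 8, 80]
  [83, 8, 83, 74, 39, 8, 83]
  [71, 8, 71, 71, 39, 8, 71]
  [71, 8, 71, 51, 39, 8, 62]
  [80, 8, 80, 74, 39, 8, 80]
  [71, 8, 71, 71, 39, 8, 71]
Key observation: the optimum is the walk 5->4->7->3->4, with weight 88 min 82 min 71 min 51 = 51.
Optimal value attained by: walk 5->4->7->3->4.
Answer: (C^⊗4)[5][4] = 51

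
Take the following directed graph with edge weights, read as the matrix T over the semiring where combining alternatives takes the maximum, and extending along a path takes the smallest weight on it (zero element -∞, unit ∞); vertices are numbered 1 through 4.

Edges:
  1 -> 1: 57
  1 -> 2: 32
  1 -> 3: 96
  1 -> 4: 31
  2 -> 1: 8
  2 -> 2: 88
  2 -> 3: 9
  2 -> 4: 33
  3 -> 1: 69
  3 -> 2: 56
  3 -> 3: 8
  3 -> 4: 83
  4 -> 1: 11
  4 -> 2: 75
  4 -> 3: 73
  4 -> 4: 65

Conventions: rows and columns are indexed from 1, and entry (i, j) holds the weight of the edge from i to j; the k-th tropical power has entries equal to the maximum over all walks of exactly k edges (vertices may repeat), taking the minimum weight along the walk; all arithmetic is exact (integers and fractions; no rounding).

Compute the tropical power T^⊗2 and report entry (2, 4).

T^⊗2:
  [69, 56, 57, 83]
  [11, 88, 33, 33]
  [57, 75, 73, 65]
  [69, 75, 65, 73]
Key observation: the optimum is the walk 2->2->4, with weight 88 min 33 = 33.
Optimal value attained by: walk 2->2->4.
Answer: (T^⊗2)[2][4] = 33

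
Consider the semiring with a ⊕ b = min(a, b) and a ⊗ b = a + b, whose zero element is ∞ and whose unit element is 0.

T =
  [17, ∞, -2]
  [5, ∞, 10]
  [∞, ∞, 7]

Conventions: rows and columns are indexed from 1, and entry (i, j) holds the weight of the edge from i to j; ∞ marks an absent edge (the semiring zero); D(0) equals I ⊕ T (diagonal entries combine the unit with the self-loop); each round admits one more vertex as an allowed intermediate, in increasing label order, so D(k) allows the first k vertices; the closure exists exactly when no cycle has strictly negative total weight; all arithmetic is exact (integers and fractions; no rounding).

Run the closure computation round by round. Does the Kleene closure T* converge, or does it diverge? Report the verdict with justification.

D(0):
  [0, ∞, -2]
  [5, 0, 10]
  [∞, ∞, 0]
D(1):
  [0, ∞, -2]
  [5, 0, 3]
  [∞, ∞, 0]
D(2):
  [0, ∞, -2]
  [5, 0, 3]
  [∞, ∞, 0]
D(3):
  [0, ∞, -2]
  [5, 0, 3]
  [∞, ∞, 0]
Key observation: every diagonal entry stays at the unit through all rounds, so no improving cycle exists.
Answer: CONVERGES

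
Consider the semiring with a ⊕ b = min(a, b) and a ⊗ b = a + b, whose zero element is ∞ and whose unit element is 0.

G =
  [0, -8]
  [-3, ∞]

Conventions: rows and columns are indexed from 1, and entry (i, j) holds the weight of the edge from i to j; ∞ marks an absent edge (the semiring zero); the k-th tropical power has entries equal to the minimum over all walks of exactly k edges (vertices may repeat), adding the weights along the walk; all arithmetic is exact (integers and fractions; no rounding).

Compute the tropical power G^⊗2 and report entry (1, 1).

G^⊗2:
  [-11, -8]
  [-3, -11]
Key observation: the optimum is the walk 1->2->1, with weight (-8) + (-3) = -11.
Optimal value attained by: walk 1->2->1.
Answer: (G^⊗2)[1][1] = -11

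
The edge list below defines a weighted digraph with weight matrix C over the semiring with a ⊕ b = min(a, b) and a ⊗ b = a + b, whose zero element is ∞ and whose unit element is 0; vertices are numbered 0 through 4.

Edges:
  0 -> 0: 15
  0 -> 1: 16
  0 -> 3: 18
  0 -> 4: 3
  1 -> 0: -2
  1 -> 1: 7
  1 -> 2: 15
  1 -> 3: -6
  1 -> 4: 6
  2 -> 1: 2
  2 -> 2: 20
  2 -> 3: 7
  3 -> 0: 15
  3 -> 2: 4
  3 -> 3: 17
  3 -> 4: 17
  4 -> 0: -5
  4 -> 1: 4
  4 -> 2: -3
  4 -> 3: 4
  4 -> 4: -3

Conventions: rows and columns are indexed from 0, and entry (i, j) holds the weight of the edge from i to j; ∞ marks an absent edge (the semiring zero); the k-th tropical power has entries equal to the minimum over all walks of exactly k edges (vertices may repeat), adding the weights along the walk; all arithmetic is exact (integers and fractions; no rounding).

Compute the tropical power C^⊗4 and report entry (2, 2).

C^⊗2:
  [-2, 7, 0, 7, 0]
  [1, 10, -2, 1, 1]
  [0, 9, 11, -4, 8]
  [12, 6, 14, 11, 14]
  [-8, -1, -6, -2, -6]
C^⊗3:
  [-5, 2, -3, 1, -3]
  [-4, 0, -2, 4, -2]
  [3, 12, 0, 3, 3]
  [4, 13, 11, 0, 11]
  [-11, -4, -9, -7, -9]
C^⊗4:
  [-8, -1, -6, -4, -6]
  [-7, 0, -5, -6, -5]
  [-2, 2, 0, 6, 0]
  [6, 13, 4, 7, 7]
  [-14, -7, -12, -10, -12]
Key observation: the optimum is the walk 2->1->0->4->2, with weight 2 + (-2) + 3 + (-3) = 0.
Optimal value attained by: walk 2->1->0->4->2.
Answer: (C^⊗4)[2][2] = 0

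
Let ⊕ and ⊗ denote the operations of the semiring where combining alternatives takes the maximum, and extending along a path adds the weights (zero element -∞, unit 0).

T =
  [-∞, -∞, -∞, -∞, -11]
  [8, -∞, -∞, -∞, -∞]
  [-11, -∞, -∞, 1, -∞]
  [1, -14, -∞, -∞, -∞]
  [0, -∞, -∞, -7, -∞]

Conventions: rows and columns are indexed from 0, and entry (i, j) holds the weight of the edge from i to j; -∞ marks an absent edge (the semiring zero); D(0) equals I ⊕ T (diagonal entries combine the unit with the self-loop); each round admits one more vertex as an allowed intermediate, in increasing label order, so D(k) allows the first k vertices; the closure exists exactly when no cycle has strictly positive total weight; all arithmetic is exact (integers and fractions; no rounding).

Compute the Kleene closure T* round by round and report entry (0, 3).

D(0):
  [0, -∞, -∞, -∞, -11]
  [8, 0, -∞, -∞, -∞]
  [-11, -∞, 0, 1, -∞]
  [1, -14, -∞, 0, -∞]
  [0, -∞, -∞, -7, 0]
D(1):
  [0, -∞, -∞, -∞, -11]
  [8, 0, -∞, -∞, -3]
  [-11, -∞, 0, 1, -22]
  [1, -14, -∞, 0, -10]
  [0, -∞, -∞, -7, 0]
D(2):
  [0, -∞, -∞, -∞, -11]
  [8, 0, -∞, -∞, -3]
  [-11, -∞, 0, 1, -22]
  [1, -14, -∞, 0, -10]
  [0, -∞, -∞, -7, 0]
D(3):
  [0, -∞, -∞, -∞, -11]
  [8, 0, -∞, -∞, -3]
  [-11, -∞, 0, 1, -22]
  [1, -14, -∞, 0, -10]
  [0, -∞, -∞, -7, 0]
D(4):
  [0, -∞, -∞, -∞, -11]
  [8, 0, -∞, -∞, -3]
  [2, -13, 0, 1, -9]
  [1, -14, -∞, 0, -10]
  [0, -21, -∞, -7, 0]
D(5):
  [0, -32, -∞, -18, -11]
  [8, 0, -∞, -10, -3]
  [2, -13, 0, 1, -9]
  [1, -14, -∞, 0, -10]
  [0, -21, -∞, -7, 0]
Answer: T*[0][3] = -18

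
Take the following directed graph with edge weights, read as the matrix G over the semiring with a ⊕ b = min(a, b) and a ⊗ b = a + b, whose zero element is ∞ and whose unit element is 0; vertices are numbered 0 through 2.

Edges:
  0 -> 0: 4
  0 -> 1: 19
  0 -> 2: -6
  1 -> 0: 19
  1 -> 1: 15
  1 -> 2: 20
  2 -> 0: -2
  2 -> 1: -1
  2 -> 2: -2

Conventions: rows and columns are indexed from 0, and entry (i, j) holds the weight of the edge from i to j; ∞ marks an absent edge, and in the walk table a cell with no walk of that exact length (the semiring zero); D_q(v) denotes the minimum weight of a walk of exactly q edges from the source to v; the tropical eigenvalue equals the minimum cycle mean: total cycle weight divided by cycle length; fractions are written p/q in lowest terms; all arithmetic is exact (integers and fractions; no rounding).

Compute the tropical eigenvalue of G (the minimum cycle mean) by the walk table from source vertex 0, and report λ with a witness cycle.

q=0: [0, ∞, ∞]
q=1: [4, 19, -6]
q=2: [-8, -7, -8]
q=3: [-10, -9, -14]
Optimal cycle mean attained by: cycle 0->2->0, total (-6) + (-2), length 2.
Answer: λ = -4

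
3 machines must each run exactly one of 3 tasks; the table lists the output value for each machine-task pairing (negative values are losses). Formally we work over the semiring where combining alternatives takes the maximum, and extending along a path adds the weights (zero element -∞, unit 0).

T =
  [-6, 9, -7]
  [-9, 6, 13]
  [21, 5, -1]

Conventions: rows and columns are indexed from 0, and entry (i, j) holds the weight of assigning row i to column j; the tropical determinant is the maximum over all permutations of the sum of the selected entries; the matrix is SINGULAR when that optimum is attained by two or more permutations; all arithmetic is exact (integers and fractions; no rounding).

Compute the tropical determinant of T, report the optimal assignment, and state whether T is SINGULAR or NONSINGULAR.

σ = (0, 1, 2): (-6) + 6 + (-1) = -1
σ = (0, 2, 1): (-6) + 13 + 5 = 12
σ = (1, 0, 2): 9 + (-9) + (-1) = -1
σ = (1, 2, 0): 9 + 13 + 21 = 43
σ = (2, 0, 1): (-7) + (-9) + 5 = -11
σ = (2, 1, 0): (-7) + 6 + 21 = 20
Optimal value attained by: σ = (1, 2, 0).
Answer: det⊕(T) = 43; verdict: NONSINGULAR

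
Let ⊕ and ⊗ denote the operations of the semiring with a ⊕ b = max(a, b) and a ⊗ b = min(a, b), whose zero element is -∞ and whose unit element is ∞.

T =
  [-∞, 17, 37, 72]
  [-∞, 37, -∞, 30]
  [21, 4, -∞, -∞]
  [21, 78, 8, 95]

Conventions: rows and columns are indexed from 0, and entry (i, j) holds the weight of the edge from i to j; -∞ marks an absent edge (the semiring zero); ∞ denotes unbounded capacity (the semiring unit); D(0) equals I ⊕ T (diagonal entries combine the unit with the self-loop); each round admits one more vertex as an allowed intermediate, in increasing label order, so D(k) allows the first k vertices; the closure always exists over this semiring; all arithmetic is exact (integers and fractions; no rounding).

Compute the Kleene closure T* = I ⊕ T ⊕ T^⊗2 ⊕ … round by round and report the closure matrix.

D(0):
  [∞, 17, 37, 72]
  [-∞, ∞, -∞, 30]
  [21, 4, ∞, -∞]
  [21, 78, 8, ∞]
D(1):
  [∞, 17, 37, 72]
  [-∞, ∞, -∞, 30]
  [21, 17, ∞, 21]
  [21, 78, 21, ∞]
D(2):
  [∞, 17, 37, 72]
  [-∞, ∞, -∞, 30]
  [21, 17, ∞, 21]
  [21, 78, 21, ∞]
D(3):
  [∞, 17, 37, 72]
  [-∞, ∞, -∞, 30]
  [21, 17, ∞, 21]
  [21, 78, 21, ∞]
D(4):
  [∞, 72, 37, 72]
  [21, ∞, 21, 30]
  [21, 21, ∞, 21]
  [21, 78, 21, ∞]
Answer: T* = [[∞, 72, 37, 72], [21, ∞, 21, 30], [21, 21, ∞, 21], [21, 78, 21, ∞]]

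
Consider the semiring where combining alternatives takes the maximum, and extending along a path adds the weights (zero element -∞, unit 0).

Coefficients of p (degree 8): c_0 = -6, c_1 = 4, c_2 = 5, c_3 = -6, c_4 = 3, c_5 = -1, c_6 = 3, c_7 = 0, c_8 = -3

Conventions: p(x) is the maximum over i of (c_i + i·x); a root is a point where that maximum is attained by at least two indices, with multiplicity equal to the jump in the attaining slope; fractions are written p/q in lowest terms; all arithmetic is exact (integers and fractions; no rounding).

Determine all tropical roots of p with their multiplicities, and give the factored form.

hull edge (i=0, c=-6) to (i=1, c=4): slope 10, span 1
hull edge (i=1, c=4) to (i=2, c=5): slope 1, span 1
hull edge (i=2, c=5) to (i=6, c=3): slope -1/2, span 4
hull edge (i=6, c=3) to (i=8, c=-3): slope -3, span 2
Factored form: p(x) = -3 ⊗ (x ⊕ (-10)) ⊗ (x ⊕ (-1)) ⊗ (x ⊕ 1/2) ⊗ (x ⊕ 1/2) ⊗ (x ⊕ 1/2) ⊗ (x ⊕ 1/2) ⊗ (x ⊕ 3) ⊗ (x ⊕ 3)
Answer: roots = -10 (mult 1), -1 (mult 1), 1/2 (mult 4), 3 (mult 2)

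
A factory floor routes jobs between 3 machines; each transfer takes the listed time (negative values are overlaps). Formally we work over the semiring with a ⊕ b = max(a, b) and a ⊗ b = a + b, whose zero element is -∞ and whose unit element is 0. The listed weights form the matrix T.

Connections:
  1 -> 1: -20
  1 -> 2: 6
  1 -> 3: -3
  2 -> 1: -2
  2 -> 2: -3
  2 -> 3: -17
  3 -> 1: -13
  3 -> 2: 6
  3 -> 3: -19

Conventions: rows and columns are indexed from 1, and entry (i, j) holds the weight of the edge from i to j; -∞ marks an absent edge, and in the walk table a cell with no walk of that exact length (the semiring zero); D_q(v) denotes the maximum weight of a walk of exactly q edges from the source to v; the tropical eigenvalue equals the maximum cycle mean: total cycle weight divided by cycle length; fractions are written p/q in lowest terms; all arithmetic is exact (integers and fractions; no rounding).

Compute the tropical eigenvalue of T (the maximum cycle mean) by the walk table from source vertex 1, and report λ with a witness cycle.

q=0: [0, -∞, -∞]
q=1: [-20, 6, -3]
q=2: [4, 3, -11]
q=3: [1, 10, 1]
Optimal cycle mean attained by: cycle 1->2->1, total 6 + (-2), length 2.
Answer: λ = 2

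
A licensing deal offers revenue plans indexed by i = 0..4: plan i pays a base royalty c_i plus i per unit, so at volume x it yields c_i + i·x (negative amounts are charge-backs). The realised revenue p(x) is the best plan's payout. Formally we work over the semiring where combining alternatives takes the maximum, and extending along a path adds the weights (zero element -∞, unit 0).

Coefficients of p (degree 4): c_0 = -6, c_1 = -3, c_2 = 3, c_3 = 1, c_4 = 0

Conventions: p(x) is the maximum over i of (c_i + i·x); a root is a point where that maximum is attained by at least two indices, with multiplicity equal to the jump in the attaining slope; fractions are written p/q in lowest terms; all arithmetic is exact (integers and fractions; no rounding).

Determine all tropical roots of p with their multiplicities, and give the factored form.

hull edge (i=0, c=-6) to (i=2, c=3): slope 9/2, span 2
hull edge (i=2, c=3) to (i=4, c=0): slope -3/2, span 2
Factored form: p(x) = 0 ⊗ (x ⊕ (-9/2)) ⊗ (x ⊕ (-9/2)) ⊗ (x ⊕ 3/2) ⊗ (x ⊕ 3/2)
Answer: roots = -9/2 (mult 2), 3/2 (mult 2)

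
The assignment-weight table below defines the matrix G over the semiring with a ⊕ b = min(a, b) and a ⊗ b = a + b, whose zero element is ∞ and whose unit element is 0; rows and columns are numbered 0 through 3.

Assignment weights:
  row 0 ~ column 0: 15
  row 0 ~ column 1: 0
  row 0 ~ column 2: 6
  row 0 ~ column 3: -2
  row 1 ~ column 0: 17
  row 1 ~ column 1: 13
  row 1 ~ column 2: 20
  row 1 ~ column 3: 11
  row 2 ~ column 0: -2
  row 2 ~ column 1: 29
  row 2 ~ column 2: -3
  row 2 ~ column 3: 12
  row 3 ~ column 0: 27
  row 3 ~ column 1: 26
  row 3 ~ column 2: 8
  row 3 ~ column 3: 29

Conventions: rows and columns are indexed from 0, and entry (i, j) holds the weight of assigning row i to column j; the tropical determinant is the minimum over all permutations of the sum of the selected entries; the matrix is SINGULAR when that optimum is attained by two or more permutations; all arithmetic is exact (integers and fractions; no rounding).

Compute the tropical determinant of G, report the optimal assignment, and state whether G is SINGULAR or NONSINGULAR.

σ = (0, 1, 2, 3): 15 + 13 + (-3) + 29 = 54
σ = (0, 1, 3, 2): 15 + 13 + 12 + 8 = 48
σ = (0, 2, 1, 3): 15 + 20 + 29 + 29 = 93
σ = (0, 2, 3, 1): 15 + 20 + 12 + 26 = 73
σ = (0, 3, 1, 2): 15 + 11 + 29 + 8 = 63
σ = (0, 3, 2, 1): 15 + 11 + (-3) + 26 = 49
σ = (1, 0, 2, 3): 0 + 17 + (-3) + 29 = 43
σ = (1, 0, 3, 2): 0 + 17 + 12 + 8 = 37
σ = (1, 2, 0, 3): 0 + 20 + (-2) + 29 = 47
σ = (1, 2, 3, 0): 0 + 20 + 12 + 27 = 59
σ = (1, 3, 0, 2): 0 + 11 + (-2) + 8 = 17
σ = (1, 3, 2, 0): 0 + 11 + (-3) + 27 = 35
σ = (2, 0, 1, 3): 6 + 17 + 29 + 29 = 81
σ = (2, 0, 3, 1): 6 + 17 + 12 + 26 = 61
σ = (2, 1, 0, 3): 6 + 13 + (-2) + 29 = 46
σ = (2, 1, 3, 0): 6 + 13 + 12 + 27 = 58
σ = (2, 3, 0, 1): 6 + 11 + (-2) + 26 = 41
σ = (2, 3, 1, 0): 6 + 11 + 29 + 27 = 73
σ = (3, 0, 1, 2): (-2) + 17 + 29 + 8 = 52
σ = (3, 0, 2, 1): (-2) + 17 + (-3) + 26 = 38
σ = (3, 1, 0, 2): (-2) + 13 + (-2) + 8 = 17
σ = (3, 1, 2, 0): (-2) + 13 + (-3) + 27 = 35
σ = (3, 2, 0, 1): (-2) + 20 + (-2) + 26 = 42
σ = (3, 2, 1, 0): (-2) + 20 + 29 + 27 = 74
Optimal value attained by: σ = (1, 3, 0, 2).
Answer: det⊕(G) = 17; verdict: SINGULAR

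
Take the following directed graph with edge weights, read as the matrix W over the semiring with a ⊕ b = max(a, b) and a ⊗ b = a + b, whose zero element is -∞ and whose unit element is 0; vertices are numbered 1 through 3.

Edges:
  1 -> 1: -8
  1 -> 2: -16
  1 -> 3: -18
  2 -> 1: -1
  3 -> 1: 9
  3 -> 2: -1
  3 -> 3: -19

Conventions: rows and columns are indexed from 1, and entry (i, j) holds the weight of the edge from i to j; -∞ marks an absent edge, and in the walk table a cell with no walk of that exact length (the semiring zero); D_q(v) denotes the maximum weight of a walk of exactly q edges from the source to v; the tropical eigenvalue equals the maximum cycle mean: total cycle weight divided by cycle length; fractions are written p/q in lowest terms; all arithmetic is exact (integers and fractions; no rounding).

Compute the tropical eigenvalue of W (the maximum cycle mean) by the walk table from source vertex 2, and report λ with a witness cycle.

q=0: [-∞, 0, -∞]
q=1: [-1, -∞, -∞]
q=2: [-9, -17, -19]
q=3: [-10, -20, -27]
Optimal cycle mean attained by: cycle 1->3->1, total (-18) + 9, length 2.
Answer: λ = -9/2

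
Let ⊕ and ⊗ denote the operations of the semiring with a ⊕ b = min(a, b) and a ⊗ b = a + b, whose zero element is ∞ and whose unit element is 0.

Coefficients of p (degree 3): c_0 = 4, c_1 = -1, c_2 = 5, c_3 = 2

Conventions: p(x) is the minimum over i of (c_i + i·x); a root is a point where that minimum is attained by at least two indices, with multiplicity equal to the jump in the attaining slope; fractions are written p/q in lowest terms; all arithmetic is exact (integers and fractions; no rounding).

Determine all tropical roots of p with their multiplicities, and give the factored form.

hull edge (i=0, c=4) to (i=1, c=-1): slope -5, span 1
hull edge (i=1, c=-1) to (i=3, c=2): slope 3/2, span 2
Factored form: p(x) = 2 ⊗ (x ⊕ (-3/2)) ⊗ (x ⊕ (-3/2)) ⊗ (x ⊕ 5)
Answer: roots = -3/2 (mult 2), 5 (mult 1)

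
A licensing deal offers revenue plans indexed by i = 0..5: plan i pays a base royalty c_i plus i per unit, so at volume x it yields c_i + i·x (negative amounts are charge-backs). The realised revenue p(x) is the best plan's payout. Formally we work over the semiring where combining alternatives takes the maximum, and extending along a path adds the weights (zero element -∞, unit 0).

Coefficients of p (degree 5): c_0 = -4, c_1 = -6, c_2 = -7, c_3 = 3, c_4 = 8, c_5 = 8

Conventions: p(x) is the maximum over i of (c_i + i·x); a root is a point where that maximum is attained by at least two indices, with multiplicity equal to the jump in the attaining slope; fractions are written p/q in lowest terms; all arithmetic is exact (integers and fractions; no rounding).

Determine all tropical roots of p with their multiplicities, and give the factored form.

hull edge (i=0, c=-4) to (i=4, c=8): slope 3, span 4
hull edge (i=4, c=8) to (i=5, c=8): slope 0, span 1
Factored form: p(x) = 8 ⊗ (x ⊕ (-3)) ⊗ (x ⊕ (-3)) ⊗ (x ⊕ (-3)) ⊗ (x ⊕ (-3)) ⊗ (x ⊕ 0)
Answer: roots = -3 (mult 4), 0 (mult 1)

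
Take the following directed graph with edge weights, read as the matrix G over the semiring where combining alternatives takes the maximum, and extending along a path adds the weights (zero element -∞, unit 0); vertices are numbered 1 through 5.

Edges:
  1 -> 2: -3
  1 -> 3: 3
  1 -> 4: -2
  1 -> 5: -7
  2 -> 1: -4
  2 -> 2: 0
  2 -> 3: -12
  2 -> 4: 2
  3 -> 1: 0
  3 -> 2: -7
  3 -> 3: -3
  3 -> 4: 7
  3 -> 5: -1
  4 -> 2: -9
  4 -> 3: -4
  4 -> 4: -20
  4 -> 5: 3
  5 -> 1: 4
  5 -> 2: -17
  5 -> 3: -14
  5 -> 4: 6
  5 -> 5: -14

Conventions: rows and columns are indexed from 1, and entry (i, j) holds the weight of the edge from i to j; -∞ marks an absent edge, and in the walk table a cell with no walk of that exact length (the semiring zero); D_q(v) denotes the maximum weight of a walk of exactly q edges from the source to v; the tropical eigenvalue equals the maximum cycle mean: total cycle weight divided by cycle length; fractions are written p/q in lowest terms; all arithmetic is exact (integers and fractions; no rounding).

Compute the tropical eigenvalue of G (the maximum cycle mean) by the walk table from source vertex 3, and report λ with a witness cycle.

q=0: [-∞, -∞, 0, -∞, -∞]
q=1: [0, -7, -3, 7, -1]
q=2: [3, -2, 3, 5, 10]
q=3: [14, 0, 6, 16, 8]
q=4: [12, 11, 17, 14, 19]
q=5: [23, 11, 15, 25, 17]
Optimal cycle mean attained by: cycle 4->5->4, total 3 + 6, length 2.
Answer: λ = 9/2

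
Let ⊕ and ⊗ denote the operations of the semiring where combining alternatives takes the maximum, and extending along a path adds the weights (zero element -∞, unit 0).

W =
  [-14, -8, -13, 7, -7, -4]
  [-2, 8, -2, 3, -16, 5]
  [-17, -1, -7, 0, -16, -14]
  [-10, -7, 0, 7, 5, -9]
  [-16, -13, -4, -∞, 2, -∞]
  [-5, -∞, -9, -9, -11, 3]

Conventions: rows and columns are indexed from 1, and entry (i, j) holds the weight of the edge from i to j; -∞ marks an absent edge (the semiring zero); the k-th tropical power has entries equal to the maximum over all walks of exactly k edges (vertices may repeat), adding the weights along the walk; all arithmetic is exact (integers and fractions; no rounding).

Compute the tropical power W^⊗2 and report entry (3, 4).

W^⊗2:
  [-3, 0, 7, 14, 12, -1]
  [6, 16, 6, 11, 8, 13]
  [-3, 7, 0, 7, 5, 4]
  [-3, 1, 7, 14, 12, -2]
  [-14, -5, -2, -4, 4, -8]
  [-2, -10, -6, 2, -4, 6]
Key observation: the optimum is the walk 3->4->4, with weight 0 + 7 = 7.
Optimal value attained by: walk 3->4->4.
Answer: (W^⊗2)[3][4] = 7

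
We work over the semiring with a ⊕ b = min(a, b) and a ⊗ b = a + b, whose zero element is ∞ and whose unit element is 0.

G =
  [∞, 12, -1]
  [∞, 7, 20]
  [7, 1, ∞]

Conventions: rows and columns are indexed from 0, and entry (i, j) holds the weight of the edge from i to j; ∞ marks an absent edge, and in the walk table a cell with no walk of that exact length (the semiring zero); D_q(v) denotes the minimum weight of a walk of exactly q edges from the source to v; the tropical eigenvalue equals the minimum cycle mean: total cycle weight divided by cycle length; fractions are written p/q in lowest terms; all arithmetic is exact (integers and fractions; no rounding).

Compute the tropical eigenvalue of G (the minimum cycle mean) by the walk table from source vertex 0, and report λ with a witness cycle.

q=0: [0, ∞, ∞]
q=1: [∞, 12, -1]
q=2: [6, 0, 32]
q=3: [39, 7, 5]
Optimal cycle mean attained by: cycle 0->2->0, total (-1) + 7, length 2.
Answer: λ = 3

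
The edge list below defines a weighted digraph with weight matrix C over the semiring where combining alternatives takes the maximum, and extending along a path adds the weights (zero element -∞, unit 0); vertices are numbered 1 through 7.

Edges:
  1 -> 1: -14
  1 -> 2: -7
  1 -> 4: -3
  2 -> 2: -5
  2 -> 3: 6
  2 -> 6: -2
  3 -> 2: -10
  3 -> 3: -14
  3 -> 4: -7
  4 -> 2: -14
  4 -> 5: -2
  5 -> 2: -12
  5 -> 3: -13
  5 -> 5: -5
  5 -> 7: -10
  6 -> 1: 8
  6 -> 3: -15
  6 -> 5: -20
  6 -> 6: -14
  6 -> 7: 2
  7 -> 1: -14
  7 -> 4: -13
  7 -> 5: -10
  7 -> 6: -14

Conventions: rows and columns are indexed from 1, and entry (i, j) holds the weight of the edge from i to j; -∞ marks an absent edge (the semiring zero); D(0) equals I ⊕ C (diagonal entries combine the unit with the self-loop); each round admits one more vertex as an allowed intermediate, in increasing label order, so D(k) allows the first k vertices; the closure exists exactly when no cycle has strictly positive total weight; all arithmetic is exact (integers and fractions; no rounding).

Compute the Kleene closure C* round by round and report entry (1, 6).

D(0):
  [0, -7, -∞, -3, -∞, -∞, -∞]
  [-∞, 0, 6, -∞, -∞, -2, -∞]
  [-∞, -10, 0, -7, -∞, -∞, -∞]
  [-∞, -14, -∞, 0, -2, -∞, -∞]
  [-∞, -12, -13, -∞, 0, -∞, -10]
  [8, -∞, -15, -∞, -20, 0, 2]
  [-14, -∞, -∞, -13, -10, -14, 0]
D(1):
  [0, -7, -∞, -3, -∞, -∞, -∞]
  [-∞, 0, 6, -∞, -∞, -2, -∞]
  [-∞, -10, 0, -7, -∞, -∞, -∞]
  [-∞, -14, -∞, 0, -2, -∞, -∞]
  [-∞, -12, -13, -∞, 0, -∞, -10]
  [8, 1, -15, 5, -20, 0, 2]
  [-14, -21, -∞, -13, -10, -14, 0]
D(2):
  [0, -7, -1, -3, -∞, -9, -∞]
  [-∞, 0, 6, -∞, -∞, -2, -∞]
  [-∞, -10, 0, -7, -∞, -12, -∞]
  [-∞, -14, -8, 0, -2, -16, -∞]
  [-∞, -12, -6, -∞, 0, -14, -10]
  [8, 1, 7, 5, -20, 0, 2]
  [-14, -21, -15, -13, -10, -14, 0]
D(3):
  [0, -7, -1, -3, -∞, -9, -∞]
  [-∞, 0, 6, -1, -∞, -2, -∞]
  [-∞, -10, 0, -7, -∞, -12, -∞]
  [-∞, -14, -8, 0, -2, -16, -∞]
  [-∞, -12, -6, -13, 0, -14, -10]
  [8, 1, 7, 5, -20, 0, 2]
  [-14, -21, -15, -13, -10, -14, 0]
D(4):
  [0, -7, -1, -3, -5, -9, -∞]
  [-∞, 0, 6, -1, -3, -2, -∞]
  [-∞, -10, 0, -7, -9, -12, -∞]
  [-∞, -14, -8, 0, -2, -16, -∞]
  [-∞, -12, -6, -13, 0, -14, -10]
  [8, 1, 7, 5, 3, 0, 2]
  [-14, -21, -15, -13, -10, -14, 0]
D(5):
  [0, -7, -1, -3, -5, -9, -15]
  [-∞, 0, 6, -1, -3, -2, -13]
  [-∞, -10, 0, -7, -9, -12, -19]
  [-∞, -14, -8, 0, -2, -16, -12]
  [-∞, -12, -6, -13, 0, -14, -10]
  [8, 1, 7, 5, 3, 0, 2]
  [-14, -21, -15, -13, -10, -14, 0]
D(6):
  [0, -7, -1, -3, -5, -9, -7]
  [6, 0, 6, 3, 1, -2, 0]
  [-4, -10, 0, -7, -9, -12, -10]
  [-8, -14, -8, 0, -2, -16, -12]
  [-6, -12, -6, -9, 0, -14, -10]
  [8, 1, 7, 5, 3, 0, 2]
  [-6, -13, -7, -9, -10, -14, 0]
D(7):
  [0, -7, -1, -3, -5, -9, -7]
  [6, 0, 6, 3, 1, -2, 0]
  [-4, -10, 0, -7, -9, -12, -10]
  [-8, -14, -8, 0, -2, -16, -12]
  [-6, -12, -6, -9, 0, -14, -10]
  [8, 1, 7, 5, 3, 0, 2]
  [-6, -13, -7, -9, -10, -14, 0]
Answer: C*[1][6] = -9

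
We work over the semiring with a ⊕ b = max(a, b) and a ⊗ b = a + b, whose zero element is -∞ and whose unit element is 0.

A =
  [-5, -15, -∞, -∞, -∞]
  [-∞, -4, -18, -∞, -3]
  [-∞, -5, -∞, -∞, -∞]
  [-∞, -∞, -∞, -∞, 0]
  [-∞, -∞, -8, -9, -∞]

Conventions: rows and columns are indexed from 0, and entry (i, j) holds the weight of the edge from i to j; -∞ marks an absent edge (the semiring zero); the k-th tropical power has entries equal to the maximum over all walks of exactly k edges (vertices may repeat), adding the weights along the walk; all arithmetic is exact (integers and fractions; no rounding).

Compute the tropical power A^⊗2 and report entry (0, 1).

A^⊗2:
  [-10, -19, -33, -∞, -18]
  [-∞, -8, -11, -12, -7]
  [-∞, -9, -23, -∞, -8]
  [-∞, -∞, -8, -9, -∞]
  [-∞, -13, -∞, -∞, -9]
Key observation: the optimum is the walk 0->1->1, with weight (-15) + (-4) = -19.
Optimal value attained by: walk 0->1->1.
Answer: (A^⊗2)[0][1] = -19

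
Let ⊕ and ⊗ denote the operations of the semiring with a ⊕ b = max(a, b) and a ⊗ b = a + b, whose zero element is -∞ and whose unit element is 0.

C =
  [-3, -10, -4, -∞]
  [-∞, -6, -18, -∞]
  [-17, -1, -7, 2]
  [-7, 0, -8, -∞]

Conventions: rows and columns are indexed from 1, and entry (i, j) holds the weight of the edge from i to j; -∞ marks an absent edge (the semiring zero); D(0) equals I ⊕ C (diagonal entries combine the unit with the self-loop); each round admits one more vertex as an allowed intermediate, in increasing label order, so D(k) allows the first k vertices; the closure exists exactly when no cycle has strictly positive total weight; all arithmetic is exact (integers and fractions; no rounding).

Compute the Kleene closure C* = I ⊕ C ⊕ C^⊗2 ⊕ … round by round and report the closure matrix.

D(0):
  [0, -10, -4, -∞]
  [-∞, 0, -18, -∞]
  [-17, -1, 0, 2]
  [-7, 0, -8, 0]
D(1):
  [0, -10, -4, -∞]
  [-∞, 0, -18, -∞]
  [-17, -1, 0, 2]
  [-7, 0, -8, 0]
D(2):
  [0, -10, -4, -∞]
  [-∞, 0, -18, -∞]
  [-17, -1, 0, 2]
  [-7, 0, -8, 0]
D(3):
  [0, -5, -4, -2]
  [-35, 0, -18, -16]
  [-17, -1, 0, 2]
  [-7, 0, -8, 0]
D(4):
  [0, -2, -4, -2]
  [-23, 0, -18, -16]
  [-5, 2, 0, 2]
  [-7, 0, -8, 0]
Answer: C* = [[0, -2, -4, -2], [-23, 0, -18, -16], [-5, 2, 0, 2], [-7, 0, -8, 0]]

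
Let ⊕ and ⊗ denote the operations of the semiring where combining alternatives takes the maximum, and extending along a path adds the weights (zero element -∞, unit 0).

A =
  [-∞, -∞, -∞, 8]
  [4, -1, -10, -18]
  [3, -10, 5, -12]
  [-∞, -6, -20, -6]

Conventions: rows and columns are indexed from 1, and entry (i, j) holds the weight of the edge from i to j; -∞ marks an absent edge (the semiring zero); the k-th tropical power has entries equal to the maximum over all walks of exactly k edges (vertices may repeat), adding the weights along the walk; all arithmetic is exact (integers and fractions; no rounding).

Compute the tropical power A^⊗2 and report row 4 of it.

A^⊗2:
  [-∞, 2, -12, 2]
  [3, -2, -5, 12]
  [8, -5, 10, 11]
  [-2, -7, -15, -12]
Answer: row 4 of A^⊗2 = [-2, -7, -15, -12]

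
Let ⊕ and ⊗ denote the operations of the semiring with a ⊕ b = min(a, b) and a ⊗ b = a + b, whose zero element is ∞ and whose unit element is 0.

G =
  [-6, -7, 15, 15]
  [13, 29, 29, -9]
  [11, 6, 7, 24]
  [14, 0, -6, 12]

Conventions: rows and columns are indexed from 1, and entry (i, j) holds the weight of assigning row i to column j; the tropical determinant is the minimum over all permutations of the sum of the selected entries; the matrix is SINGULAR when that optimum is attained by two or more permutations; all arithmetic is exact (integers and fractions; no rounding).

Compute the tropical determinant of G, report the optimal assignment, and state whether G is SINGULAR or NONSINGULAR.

σ = (1, 2, 3, 4): (-6) + 29 + 7 + 12 = 42
σ = (1, 2, 4, 3): (-6) + 29 + 24 + (-6) = 41
σ = (1, 3, 2, 4): (-6) + 29 + 6 + 12 = 41
σ = (1, 3, 4, 2): (-6) + 29 + 24 + 0 = 47
σ = (1, 4, 2, 3): (-6) + (-9) + 6 + (-6) = -15
σ = (1, 4, 3, 2): (-6) + (-9) + 7 + 0 = -8
σ = (2, 1, 3, 4): (-7) + 13 + 7 + 12 = 25
σ = (2, 1, 4, 3): (-7) + 13 + 24 + (-6) = 24
σ = (2, 3, 1, 4): (-7) + 29 + 11 + 12 = 45
σ = (2, 3, 4, 1): (-7) + 29 + 24 + 14 = 60
σ = (2, 4, 1, 3): (-7) + (-9) + 11 + (-6) = -11
σ = (2, 4, 3, 1): (-7) + (-9) + 7 + 14 = 5
σ = (3, 1, 2, 4): 15 + 13 + 6 + 12 = 46
σ = (3, 1, 4, 2): 15 + 13 + 24 + 0 = 52
σ = (3, 2, 1, 4): 15 + 29 + 11 + 12 = 67
σ = (3, 2, 4, 1): 15 + 29 + 24 + 14 = 82
σ = (3, 4, 1, 2): 15 + (-9) + 11 + 0 = 17
σ = (3, 4, 2, 1): 15 + (-9) + 6 + 14 = 26
σ = (4, 1, 2, 3): 15 + 13 + 6 + (-6) = 28
σ = (4, 1, 3, 2): 15 + 13 + 7 + 0 = 35
σ = (4, 2, 1, 3): 15 + 29 + 11 + (-6) = 49
σ = (4, 2, 3, 1): 15 + 29 + 7 + 14 = 65
σ = (4, 3, 1, 2): 15 + 29 + 11 + 0 = 55
σ = (4, 3, 2, 1): 15 + 29 + 6 + 14 = 64
Optimal value attained by: σ = (1, 4, 2, 3).
Answer: det⊕(G) = -15; verdict: NONSINGULAR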